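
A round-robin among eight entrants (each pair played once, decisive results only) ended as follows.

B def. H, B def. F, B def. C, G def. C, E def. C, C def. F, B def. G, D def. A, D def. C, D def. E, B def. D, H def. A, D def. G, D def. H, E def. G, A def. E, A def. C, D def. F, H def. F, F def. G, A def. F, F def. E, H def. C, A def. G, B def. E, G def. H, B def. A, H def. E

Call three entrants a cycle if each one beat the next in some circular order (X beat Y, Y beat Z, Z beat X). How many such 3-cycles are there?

5

Win totals: A 4, B 7, C 1, D 6, E 2, F 2, G 2, H 4.
An entrant with w wins dominates both others in C(w,2) triples; summing gives 6 + 21 + 0 + 15 + 1 + 1 + 1 + 6 = 51 transitive triples.
Total triples C(8,3) = 56, so cyclic triples = 56 − 51 = 5.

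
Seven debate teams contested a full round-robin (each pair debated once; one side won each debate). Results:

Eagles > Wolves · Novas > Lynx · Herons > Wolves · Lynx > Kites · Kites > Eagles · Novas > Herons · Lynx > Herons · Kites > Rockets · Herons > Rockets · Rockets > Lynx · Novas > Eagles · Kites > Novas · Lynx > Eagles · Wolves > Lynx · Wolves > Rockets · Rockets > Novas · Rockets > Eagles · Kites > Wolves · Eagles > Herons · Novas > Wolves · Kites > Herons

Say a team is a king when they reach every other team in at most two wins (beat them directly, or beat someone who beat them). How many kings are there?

5

Lynx reaches everyone (king).
Wolves reaches everyone (king).
Novas reaches everyone (king).
Eagles cannot reach Novas, Kites in two steps.
Kites reaches everyone (king).
Herons cannot reach Kites in two steps.
Rockets reaches everyone (king).
Kings: Lynx, Wolves, Novas, Kites, Rockets — 5.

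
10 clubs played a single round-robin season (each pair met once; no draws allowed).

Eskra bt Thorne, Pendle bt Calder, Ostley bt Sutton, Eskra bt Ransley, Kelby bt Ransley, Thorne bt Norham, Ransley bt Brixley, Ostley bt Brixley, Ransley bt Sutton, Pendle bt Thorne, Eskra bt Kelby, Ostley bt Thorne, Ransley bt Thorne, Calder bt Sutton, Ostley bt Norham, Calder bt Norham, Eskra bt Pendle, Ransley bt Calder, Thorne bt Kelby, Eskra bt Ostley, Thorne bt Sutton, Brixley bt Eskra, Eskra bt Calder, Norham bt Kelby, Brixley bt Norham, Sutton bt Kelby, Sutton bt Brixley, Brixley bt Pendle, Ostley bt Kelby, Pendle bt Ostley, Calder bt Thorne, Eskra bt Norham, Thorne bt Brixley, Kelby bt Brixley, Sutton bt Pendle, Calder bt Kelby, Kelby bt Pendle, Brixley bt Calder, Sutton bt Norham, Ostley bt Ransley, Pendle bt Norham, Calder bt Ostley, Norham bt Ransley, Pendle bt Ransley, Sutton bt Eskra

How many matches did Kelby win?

Kelby's results: beat Ransley, Brixley, Pendle; lost to Eskra, Sutton, Norham, Thorne, Ostley, Calder.
That is 3 wins.

3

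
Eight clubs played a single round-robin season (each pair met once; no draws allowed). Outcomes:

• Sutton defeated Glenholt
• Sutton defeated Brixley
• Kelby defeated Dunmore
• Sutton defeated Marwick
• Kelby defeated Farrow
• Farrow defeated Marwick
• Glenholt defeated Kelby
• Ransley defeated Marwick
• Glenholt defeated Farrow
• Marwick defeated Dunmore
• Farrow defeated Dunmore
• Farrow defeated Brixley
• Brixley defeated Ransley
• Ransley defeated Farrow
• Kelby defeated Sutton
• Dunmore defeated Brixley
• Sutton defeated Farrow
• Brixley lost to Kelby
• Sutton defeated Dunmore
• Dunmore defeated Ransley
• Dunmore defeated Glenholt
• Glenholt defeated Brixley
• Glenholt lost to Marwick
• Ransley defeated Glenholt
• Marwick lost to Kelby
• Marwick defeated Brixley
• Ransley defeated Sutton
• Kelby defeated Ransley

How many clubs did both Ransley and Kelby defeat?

Ransley beat: Sutton, Glenholt, Farrow, Marwick.
Kelby beat: Sutton, Brixley, Dunmore, Farrow, Marwick, Ransley.
Both beat: Sutton, Farrow, Marwick — 3.

3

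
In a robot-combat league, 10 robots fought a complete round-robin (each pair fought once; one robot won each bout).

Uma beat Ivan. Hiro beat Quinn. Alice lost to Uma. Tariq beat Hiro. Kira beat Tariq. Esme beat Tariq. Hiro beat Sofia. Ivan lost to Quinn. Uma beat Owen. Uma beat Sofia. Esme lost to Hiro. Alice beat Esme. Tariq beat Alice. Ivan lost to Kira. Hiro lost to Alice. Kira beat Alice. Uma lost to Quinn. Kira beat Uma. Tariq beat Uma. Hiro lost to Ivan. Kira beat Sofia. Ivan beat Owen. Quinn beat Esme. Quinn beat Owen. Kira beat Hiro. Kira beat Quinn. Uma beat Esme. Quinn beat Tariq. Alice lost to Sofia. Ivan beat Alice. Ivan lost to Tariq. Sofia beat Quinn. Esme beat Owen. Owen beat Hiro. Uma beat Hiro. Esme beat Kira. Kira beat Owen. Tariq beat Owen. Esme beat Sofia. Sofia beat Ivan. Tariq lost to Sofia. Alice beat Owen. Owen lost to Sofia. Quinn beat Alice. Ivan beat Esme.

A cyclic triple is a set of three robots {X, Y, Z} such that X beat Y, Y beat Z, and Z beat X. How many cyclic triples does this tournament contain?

Win totals: Alice 3, Ivan 4, Owen 1, Kira 8, Quinn 6, Sofia 5, Esme 4, Uma 6, Hiro 3, Tariq 5.
A robot with w wins dominates both others in C(w,2) triples; summing gives 3 + 6 + 0 + 28 + 15 + 10 + 6 + 15 + 3 + 10 = 96 transitive triples.
Total triples C(10,3) = 120, so cyclic triples = 120 − 96 = 24.

24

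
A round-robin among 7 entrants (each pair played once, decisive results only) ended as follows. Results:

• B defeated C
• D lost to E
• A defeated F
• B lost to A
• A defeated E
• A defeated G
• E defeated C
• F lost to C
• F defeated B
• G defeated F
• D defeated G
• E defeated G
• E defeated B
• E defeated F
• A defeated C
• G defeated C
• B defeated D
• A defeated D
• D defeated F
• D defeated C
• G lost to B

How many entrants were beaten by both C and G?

1

C beat: F.
G beat: C, F.
Both beat: F — 1.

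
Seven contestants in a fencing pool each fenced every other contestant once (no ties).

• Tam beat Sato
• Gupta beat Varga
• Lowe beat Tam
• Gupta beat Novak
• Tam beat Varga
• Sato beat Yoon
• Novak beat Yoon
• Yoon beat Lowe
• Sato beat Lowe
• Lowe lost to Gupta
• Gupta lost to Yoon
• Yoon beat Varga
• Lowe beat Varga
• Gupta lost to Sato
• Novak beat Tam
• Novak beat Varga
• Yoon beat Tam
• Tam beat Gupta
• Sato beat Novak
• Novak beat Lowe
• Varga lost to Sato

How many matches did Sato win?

5

Sato's results: beat Yoon, Gupta, Lowe, Novak, Varga; lost to Tam.
That is 5 wins.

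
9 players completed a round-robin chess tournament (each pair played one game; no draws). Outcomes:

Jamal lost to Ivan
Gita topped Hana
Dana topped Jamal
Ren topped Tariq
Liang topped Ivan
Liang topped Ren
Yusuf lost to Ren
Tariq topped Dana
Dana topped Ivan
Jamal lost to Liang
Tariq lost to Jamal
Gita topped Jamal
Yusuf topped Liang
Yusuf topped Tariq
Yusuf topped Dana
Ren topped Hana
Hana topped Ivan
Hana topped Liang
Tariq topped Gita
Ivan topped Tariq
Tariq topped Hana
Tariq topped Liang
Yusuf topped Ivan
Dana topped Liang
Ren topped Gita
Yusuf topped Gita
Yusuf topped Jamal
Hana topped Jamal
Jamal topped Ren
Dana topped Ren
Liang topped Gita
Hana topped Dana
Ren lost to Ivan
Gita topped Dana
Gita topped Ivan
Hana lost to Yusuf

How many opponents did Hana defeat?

4

Hana's results: beat Jamal, Ivan, Dana, Liang; lost to Gita, Yusuf, Ren, Tariq.
That is 4 wins.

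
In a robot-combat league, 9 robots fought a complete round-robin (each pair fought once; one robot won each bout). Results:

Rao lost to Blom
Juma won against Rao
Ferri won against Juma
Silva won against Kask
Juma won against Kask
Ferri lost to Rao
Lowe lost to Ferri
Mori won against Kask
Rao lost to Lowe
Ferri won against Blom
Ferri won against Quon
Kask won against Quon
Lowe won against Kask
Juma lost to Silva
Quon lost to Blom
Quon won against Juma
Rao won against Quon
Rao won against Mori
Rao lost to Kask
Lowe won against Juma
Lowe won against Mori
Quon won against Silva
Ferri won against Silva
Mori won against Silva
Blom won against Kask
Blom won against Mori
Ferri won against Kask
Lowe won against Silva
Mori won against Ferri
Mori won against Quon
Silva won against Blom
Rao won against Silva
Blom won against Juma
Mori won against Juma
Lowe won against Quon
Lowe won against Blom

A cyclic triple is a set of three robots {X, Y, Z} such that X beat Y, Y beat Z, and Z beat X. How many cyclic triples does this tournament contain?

Win totals: Lowe 7, Kask 2, Mori 5, Ferri 6, Quon 2, Rao 4, Juma 2, Silva 3, Blom 5.
A robot with w wins dominates both others in C(w,2) triples; summing gives 21 + 1 + 10 + 15 + 1 + 6 + 1 + 3 + 10 = 68 transitive triples.
Total triples C(9,3) = 84, so cyclic triples = 84 − 68 = 16.

16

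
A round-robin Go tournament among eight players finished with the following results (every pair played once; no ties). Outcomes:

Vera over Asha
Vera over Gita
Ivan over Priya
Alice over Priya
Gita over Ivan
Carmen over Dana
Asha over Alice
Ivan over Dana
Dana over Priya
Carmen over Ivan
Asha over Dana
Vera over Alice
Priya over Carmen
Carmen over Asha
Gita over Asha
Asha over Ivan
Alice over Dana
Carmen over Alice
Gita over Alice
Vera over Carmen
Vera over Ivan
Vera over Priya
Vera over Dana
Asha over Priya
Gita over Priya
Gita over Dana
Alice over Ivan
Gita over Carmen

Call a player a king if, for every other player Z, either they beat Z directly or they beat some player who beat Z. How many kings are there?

1

Gita cannot reach Vera in two steps.
Priya cannot reach Gita, Vera in two steps.
Carmen cannot reach Gita, Vera in two steps.
Vera reaches everyone (king).
Alice cannot reach Gita, Vera, Asha in two steps.
Asha cannot reach Gita, Vera in two steps.
Dana cannot reach Gita, Vera, Alice, Asha, Ivan in two steps.
Ivan cannot reach Gita, Vera, Alice, Asha in two steps.
Kings: Vera — 1.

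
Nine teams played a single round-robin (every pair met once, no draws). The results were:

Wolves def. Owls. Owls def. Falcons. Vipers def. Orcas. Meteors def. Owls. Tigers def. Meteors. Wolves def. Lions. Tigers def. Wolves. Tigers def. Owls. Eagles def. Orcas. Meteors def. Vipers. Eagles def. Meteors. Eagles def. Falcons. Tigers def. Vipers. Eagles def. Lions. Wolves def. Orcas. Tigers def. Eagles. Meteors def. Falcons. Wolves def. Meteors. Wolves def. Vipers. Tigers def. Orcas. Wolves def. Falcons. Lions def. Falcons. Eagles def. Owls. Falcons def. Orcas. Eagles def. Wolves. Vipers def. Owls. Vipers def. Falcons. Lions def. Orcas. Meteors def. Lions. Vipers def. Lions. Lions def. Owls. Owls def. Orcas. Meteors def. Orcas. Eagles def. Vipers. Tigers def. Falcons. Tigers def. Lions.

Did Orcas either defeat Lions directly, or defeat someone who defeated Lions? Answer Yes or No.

No

Orcas did not beat Lions directly.
Orcas beat no one, so there is no intermediate team.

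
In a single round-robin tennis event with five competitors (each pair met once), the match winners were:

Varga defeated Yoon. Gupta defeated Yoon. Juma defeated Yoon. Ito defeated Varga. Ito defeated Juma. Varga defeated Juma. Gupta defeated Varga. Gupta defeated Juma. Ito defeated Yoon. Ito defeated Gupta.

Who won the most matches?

Win totals: Yoon 0, Juma 1, Gupta 3, Ito 4, Varga 2.
Ito leads with 4 wins (next highest: 3).

Ito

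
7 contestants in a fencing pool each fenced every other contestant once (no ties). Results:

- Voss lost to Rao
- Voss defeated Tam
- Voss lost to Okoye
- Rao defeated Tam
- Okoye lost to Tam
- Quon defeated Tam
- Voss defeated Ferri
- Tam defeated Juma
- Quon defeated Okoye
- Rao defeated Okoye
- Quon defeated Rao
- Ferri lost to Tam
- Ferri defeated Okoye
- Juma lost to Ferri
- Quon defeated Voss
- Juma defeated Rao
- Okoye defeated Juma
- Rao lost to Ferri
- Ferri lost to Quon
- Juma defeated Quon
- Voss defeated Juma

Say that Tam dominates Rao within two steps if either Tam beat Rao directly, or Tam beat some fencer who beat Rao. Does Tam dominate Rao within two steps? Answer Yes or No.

Yes

Tam did not beat Rao directly.
Tam beat Ferri, Juma, Okoye. Of those, Ferri beat Rao.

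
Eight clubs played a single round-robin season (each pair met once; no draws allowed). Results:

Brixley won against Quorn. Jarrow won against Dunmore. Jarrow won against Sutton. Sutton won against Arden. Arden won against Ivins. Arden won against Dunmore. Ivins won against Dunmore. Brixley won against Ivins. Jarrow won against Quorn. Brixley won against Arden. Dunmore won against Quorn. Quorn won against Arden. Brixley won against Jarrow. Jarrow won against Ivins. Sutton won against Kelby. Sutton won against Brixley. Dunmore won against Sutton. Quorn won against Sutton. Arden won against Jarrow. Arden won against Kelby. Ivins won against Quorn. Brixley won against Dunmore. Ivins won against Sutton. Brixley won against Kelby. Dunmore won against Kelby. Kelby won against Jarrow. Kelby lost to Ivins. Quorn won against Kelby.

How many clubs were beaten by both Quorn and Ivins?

2

Quorn beat: Kelby, Arden, Sutton.
Ivins beat: Kelby, Quorn, Dunmore, Sutton.
Both beat: Kelby, Sutton — 2.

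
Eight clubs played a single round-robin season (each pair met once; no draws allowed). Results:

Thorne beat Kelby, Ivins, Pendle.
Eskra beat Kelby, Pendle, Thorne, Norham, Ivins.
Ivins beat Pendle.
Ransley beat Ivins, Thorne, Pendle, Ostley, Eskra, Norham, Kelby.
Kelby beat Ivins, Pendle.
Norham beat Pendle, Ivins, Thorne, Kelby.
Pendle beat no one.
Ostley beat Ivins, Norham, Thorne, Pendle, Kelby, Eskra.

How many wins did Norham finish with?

Norham's results: beat Kelby, Ivins, Pendle, Thorne; lost to Ransley, Ostley, Eskra.
That is 4 wins.

4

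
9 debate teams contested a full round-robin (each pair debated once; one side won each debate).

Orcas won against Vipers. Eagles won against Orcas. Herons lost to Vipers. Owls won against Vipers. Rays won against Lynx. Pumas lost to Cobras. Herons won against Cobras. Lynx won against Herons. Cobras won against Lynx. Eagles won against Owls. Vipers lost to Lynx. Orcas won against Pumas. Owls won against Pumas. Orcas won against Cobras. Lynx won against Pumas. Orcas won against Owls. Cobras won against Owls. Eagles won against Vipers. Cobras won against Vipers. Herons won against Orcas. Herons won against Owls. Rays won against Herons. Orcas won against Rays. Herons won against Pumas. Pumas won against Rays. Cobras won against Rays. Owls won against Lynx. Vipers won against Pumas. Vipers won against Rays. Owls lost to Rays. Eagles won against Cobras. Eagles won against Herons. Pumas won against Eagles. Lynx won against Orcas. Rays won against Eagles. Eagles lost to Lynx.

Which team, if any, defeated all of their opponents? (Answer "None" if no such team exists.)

Highest win total is Orcas with 5 (out of 8 possible).
Orcas lost to Eagles, Lynx, Herons, so no team went undefeated.

None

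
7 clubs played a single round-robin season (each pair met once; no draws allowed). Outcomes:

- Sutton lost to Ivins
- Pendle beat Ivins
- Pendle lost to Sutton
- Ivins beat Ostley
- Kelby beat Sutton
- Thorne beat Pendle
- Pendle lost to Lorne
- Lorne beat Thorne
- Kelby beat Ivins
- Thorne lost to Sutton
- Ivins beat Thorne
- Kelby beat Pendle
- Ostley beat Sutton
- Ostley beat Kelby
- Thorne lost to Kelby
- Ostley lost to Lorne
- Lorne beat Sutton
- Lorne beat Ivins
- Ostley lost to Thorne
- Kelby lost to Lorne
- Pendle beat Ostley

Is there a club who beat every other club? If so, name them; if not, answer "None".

Lorne has 6 wins out of 6 opponents — a perfect record.

Lorne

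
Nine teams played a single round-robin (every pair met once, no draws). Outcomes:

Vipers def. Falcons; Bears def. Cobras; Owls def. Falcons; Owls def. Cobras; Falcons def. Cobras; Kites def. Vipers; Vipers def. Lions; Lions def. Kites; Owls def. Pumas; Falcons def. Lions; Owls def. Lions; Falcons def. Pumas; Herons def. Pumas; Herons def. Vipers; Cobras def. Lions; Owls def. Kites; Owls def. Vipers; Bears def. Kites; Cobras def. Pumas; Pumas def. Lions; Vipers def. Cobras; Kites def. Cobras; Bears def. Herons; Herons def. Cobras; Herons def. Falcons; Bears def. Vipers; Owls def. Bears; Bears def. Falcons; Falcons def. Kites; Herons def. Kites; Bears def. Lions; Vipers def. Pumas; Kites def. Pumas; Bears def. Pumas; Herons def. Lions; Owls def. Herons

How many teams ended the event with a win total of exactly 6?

1

Win totals: Falcons 4, Lions 1, Kites 3, Vipers 4, Owls 8, Herons 6, Cobras 2, Bears 7, Pumas 1.
Exactly 6: Herons — 1 team.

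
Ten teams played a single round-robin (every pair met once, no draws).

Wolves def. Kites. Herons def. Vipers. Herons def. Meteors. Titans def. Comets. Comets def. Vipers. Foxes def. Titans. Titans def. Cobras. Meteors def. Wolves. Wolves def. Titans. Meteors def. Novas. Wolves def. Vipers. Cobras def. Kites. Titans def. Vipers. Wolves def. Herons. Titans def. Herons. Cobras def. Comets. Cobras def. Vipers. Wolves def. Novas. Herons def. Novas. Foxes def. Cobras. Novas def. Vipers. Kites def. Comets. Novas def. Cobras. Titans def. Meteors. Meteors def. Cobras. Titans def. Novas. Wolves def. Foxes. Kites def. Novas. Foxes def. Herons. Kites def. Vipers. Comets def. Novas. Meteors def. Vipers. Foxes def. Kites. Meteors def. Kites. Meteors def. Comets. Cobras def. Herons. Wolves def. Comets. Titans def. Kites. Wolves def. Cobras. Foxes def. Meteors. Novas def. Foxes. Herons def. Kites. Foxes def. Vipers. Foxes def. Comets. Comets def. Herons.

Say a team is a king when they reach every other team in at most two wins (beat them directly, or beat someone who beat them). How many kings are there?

4

Foxes reaches everyone (king).
Vipers cannot reach Foxes, Cobras, Herons, Novas, Meteors, Titans, Wolves, Kites, Comets in two steps.
Cobras cannot reach Foxes, Titans, Wolves in two steps.
Herons cannot reach Titans in two steps.
Novas cannot reach Wolves in two steps.
Meteors reaches everyone (king).
Titans reaches everyone (king).
Wolves reaches everyone (king).
Kites cannot reach Meteors, Titans, Wolves in two steps.
Comets cannot reach Titans, Wolves in two steps.
Kings: Foxes, Meteors, Titans, Wolves — 4.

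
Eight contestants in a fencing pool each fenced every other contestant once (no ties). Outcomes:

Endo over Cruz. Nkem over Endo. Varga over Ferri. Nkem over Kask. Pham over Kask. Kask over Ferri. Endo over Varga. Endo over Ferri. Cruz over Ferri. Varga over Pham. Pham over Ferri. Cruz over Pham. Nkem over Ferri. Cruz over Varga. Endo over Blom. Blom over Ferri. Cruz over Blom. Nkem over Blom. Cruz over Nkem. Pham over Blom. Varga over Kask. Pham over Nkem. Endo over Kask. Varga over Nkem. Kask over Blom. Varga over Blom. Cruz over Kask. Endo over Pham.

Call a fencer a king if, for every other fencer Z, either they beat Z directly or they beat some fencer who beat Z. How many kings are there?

3

Pham cannot reach Cruz, Varga in two steps.
Blom cannot reach Pham, Cruz, Nkem, Endo, Varga, Kask in two steps.
Cruz reaches everyone (king).
Nkem reaches everyone (king).
Endo reaches everyone (king).
Ferri cannot reach Pham, Blom, Cruz, Nkem, Endo, Varga, Kask in two steps.
Varga cannot reach Cruz in two steps.
Kask cannot reach Pham, Cruz, Nkem, Endo, Varga in two steps.
Kings: Cruz, Nkem, Endo — 3.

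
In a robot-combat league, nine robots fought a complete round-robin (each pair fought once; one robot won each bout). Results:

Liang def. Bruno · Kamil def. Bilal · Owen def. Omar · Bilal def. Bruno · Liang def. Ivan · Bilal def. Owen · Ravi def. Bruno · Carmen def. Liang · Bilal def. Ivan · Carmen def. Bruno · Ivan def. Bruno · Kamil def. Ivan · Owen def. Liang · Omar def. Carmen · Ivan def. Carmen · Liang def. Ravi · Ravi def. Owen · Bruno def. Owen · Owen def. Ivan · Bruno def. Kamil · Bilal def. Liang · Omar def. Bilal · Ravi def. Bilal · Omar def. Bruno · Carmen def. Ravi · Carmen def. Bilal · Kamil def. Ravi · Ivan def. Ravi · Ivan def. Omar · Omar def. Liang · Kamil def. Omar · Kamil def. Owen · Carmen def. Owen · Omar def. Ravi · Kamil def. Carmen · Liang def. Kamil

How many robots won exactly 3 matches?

Win totals: Owen 3, Bruno 2, Ivan 4, Ravi 3, Bilal 4, Omar 5, Carmen 5, Kamil 6, Liang 4.
Exactly 3: Owen, Ravi — 2 robots.

2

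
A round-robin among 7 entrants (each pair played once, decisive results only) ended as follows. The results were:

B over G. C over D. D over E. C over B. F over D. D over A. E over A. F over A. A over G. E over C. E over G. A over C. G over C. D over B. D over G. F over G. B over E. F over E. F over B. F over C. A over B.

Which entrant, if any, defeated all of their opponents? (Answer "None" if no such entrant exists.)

F

F has 6 wins out of 6 opponents — a perfect record.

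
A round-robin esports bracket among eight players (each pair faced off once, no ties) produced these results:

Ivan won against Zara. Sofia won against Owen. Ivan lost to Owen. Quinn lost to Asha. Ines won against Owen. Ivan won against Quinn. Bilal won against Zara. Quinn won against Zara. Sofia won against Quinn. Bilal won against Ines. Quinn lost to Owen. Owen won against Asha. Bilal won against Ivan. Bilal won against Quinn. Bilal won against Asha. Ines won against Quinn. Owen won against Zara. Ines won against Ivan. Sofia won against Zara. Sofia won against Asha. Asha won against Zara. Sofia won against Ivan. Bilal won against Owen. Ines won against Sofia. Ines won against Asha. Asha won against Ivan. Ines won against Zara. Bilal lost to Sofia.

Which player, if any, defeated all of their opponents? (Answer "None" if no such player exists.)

None

Highest win total is Sofia with 6 (out of 7 possible).
Sofia lost to Ines, so no player went undefeated.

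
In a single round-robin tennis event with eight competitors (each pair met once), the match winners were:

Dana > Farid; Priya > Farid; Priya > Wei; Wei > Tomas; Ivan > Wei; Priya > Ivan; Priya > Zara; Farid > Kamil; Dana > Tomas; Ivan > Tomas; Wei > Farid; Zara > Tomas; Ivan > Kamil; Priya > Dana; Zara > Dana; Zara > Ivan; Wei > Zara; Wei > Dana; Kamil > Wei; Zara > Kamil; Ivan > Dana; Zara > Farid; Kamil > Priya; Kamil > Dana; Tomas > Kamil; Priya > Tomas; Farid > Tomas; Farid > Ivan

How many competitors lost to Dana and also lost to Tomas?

0

Dana beat: Tomas, Farid.
Tomas beat: Kamil.
No one was beaten by both.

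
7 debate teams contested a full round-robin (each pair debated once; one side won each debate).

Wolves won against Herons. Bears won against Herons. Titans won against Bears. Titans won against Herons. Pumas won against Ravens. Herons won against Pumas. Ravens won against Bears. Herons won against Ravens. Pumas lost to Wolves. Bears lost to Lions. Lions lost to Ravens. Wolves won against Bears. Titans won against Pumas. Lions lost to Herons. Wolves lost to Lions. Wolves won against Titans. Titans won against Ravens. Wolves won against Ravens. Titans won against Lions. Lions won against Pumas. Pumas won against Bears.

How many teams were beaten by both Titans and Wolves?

Titans beat: Herons, Lions, Ravens, Bears, Pumas.
Wolves beat: Herons, Titans, Ravens, Bears, Pumas.
Both beat: Herons, Ravens, Bears, Pumas — 4.

4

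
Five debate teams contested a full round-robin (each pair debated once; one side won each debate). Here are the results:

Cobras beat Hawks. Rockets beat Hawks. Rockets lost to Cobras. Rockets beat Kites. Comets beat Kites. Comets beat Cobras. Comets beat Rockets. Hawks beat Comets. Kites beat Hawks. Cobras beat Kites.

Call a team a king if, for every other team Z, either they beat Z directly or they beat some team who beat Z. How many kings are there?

Hawks reaches everyone (king).
Comets reaches everyone (king).
Cobras reaches everyone (king).
Kites cannot reach Cobras, Rockets in two steps.
Rockets cannot reach Cobras in two steps.
Kings: Hawks, Comets, Cobras — 3.

3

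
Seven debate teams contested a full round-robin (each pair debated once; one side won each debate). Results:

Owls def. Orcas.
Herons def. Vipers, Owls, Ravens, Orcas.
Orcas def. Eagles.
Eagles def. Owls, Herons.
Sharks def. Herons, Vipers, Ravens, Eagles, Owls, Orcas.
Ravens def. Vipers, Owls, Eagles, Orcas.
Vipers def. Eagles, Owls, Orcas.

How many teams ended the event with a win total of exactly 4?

Win totals: Orcas 1, Vipers 3, Herons 4, Sharks 6, Ravens 4, Owls 1, Eagles 2.
Exactly 4: Herons, Ravens — 2 teams.

2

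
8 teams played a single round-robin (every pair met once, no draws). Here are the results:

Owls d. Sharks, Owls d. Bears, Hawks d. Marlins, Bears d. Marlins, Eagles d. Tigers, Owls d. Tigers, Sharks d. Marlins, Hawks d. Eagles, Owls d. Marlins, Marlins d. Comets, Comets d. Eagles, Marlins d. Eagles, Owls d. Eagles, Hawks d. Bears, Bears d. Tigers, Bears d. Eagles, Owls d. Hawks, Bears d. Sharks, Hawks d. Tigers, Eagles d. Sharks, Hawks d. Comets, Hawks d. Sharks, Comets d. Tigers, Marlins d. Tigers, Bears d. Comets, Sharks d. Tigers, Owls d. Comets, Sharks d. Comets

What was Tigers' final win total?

Tigers' results: beat no one; lost to Eagles, Owls, Marlins, Hawks, Bears, Comets, Sharks.
That is 0 wins.

0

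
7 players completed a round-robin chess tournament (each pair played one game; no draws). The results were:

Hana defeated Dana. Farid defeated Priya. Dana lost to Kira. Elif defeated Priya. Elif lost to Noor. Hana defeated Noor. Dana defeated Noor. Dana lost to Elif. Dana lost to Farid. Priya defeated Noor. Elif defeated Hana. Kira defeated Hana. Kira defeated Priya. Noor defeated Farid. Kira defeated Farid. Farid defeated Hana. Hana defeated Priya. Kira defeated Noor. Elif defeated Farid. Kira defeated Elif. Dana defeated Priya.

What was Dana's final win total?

2

Dana's results: beat Noor, Priya; lost to Kira, Hana, Elif, Farid.
That is 2 wins.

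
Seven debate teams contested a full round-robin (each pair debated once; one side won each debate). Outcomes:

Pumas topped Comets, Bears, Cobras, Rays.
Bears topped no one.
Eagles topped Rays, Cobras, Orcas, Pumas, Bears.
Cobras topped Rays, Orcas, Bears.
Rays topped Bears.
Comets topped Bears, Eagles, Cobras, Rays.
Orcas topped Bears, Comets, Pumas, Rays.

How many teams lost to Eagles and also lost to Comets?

3

Eagles beat: Orcas, Pumas, Cobras, Rays, Bears.
Comets beat: Cobras, Eagles, Rays, Bears.
Both beat: Cobras, Rays, Bears — 3.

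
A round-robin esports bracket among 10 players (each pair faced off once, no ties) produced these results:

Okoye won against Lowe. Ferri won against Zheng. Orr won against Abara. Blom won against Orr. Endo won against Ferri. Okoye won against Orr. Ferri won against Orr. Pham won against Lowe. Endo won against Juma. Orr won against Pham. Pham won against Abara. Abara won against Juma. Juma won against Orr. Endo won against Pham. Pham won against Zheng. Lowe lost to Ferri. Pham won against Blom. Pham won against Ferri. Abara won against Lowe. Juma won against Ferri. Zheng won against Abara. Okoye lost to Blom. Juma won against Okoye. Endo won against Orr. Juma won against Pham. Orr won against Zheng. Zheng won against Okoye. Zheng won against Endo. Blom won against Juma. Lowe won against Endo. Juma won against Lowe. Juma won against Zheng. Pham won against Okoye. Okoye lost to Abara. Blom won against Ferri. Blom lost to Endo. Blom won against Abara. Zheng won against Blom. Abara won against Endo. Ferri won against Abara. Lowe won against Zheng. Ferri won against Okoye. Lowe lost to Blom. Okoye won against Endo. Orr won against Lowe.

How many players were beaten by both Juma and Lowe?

1

Juma beat: Okoye, Lowe, Pham, Ferri, Orr, Zheng.
Lowe beat: Endo, Zheng.
Both beat: Zheng — 1.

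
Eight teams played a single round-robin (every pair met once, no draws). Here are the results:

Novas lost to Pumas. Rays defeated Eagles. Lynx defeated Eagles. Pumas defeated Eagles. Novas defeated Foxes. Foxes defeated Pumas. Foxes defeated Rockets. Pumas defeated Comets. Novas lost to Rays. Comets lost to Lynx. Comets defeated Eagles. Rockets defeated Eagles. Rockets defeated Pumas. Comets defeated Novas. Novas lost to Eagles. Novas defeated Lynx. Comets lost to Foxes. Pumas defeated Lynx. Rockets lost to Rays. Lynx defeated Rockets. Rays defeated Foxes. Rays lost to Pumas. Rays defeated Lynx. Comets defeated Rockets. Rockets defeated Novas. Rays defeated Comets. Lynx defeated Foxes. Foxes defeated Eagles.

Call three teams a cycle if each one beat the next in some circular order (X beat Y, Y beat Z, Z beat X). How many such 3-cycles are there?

12

Win totals: Lynx 4, Foxes 4, Rays 6, Novas 2, Pumas 5, Comets 3, Rockets 3, Eagles 1.
A team with w wins dominates both others in C(w,2) triples; summing gives 6 + 6 + 15 + 1 + 10 + 3 + 3 + 0 = 44 transitive triples.
Total triples C(8,3) = 56, so cyclic triples = 56 − 44 = 12.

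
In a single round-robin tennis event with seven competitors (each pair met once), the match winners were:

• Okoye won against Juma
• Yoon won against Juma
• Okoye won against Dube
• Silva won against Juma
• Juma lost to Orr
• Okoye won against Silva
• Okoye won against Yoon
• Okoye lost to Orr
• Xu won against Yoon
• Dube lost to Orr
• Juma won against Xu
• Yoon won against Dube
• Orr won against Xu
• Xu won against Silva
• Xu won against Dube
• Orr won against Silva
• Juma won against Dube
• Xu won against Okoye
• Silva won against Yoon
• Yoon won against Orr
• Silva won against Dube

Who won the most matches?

Orr

Win totals: Juma 2, Orr 5, Xu 4, Dube 0, Okoye 4, Yoon 3, Silva 3.
Orr leads with 5 wins (next highest: 4).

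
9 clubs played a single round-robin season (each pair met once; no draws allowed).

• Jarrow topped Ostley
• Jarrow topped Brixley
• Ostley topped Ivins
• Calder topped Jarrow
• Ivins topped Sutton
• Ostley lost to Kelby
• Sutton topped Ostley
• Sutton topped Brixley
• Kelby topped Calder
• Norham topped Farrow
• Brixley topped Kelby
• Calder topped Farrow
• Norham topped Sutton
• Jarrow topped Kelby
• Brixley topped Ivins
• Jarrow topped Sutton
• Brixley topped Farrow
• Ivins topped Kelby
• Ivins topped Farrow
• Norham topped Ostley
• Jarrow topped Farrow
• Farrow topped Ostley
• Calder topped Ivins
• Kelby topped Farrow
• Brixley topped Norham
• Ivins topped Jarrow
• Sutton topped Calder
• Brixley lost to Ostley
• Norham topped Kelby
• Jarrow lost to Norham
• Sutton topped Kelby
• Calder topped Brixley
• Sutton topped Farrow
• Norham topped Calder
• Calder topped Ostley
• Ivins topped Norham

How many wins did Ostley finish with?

2

Ostley's results: beat Brixley, Ivins; lost to Norham, Kelby, Sutton, Calder, Jarrow, Farrow.
That is 2 wins.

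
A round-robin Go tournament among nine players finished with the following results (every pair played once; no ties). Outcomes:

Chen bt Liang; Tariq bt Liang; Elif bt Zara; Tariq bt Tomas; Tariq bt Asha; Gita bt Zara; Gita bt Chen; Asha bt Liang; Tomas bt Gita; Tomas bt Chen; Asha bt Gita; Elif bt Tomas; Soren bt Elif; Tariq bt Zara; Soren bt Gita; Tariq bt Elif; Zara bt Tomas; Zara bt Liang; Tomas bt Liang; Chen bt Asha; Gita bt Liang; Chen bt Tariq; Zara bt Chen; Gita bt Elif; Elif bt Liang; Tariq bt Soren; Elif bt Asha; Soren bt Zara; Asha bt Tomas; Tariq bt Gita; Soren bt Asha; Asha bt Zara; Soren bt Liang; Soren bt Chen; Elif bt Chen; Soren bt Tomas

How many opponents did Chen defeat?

3

Chen's results: beat Liang, Asha, Tariq; lost to Tomas, Gita, Elif, Zara, Soren.
That is 3 wins.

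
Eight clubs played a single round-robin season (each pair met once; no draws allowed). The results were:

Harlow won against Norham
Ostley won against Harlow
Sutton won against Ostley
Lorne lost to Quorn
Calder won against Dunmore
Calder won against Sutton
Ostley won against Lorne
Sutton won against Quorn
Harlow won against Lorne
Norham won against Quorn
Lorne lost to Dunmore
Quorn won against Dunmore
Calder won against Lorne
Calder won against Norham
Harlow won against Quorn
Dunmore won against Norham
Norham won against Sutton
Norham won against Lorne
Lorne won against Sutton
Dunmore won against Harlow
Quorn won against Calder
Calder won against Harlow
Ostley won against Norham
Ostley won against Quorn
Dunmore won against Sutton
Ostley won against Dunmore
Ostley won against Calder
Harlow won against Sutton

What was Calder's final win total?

5

Calder's results: beat Norham, Sutton, Dunmore, Lorne, Harlow; lost to Quorn, Ostley.
That is 5 wins.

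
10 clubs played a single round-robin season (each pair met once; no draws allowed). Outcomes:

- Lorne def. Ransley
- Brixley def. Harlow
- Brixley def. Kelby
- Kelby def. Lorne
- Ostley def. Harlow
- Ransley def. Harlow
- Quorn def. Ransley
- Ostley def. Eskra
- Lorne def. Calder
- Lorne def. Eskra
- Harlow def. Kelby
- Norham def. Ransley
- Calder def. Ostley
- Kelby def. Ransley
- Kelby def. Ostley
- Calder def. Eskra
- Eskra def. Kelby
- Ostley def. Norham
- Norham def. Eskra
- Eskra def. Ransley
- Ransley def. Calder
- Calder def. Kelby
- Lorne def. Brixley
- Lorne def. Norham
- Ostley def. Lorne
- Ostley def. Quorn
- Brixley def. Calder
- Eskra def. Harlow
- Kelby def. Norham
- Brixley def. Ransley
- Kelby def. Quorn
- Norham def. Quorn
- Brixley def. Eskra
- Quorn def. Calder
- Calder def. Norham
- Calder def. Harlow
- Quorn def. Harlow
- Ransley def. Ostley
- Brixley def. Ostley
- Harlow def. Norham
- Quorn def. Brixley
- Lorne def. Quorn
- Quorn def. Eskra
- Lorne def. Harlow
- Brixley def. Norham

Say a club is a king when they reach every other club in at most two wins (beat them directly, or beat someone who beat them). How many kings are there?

Eskra cannot reach Brixley in two steps.
Norham cannot reach Lorne in two steps.
Ostley reaches everyone (king).
Kelby reaches everyone (king).
Brixley reaches everyone (king).
Quorn cannot reach Lorne in two steps.
Harlow cannot reach Brixley, Calder in two steps.
Ransley cannot reach Brixley in two steps.
Lorne reaches everyone (king).
Calder cannot reach Brixley in two steps.
Kings: Ostley, Kelby, Brixley, Lorne — 4.

4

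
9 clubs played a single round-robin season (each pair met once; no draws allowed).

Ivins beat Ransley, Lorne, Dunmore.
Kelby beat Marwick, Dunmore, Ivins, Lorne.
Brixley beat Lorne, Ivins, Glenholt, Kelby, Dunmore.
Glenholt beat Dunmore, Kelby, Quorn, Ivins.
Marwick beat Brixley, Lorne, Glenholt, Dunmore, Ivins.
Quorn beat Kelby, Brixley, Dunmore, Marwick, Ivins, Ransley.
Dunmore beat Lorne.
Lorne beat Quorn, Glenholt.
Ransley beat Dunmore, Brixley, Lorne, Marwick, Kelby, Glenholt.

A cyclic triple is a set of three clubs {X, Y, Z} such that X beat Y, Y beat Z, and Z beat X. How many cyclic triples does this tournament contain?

18

Win totals: Quorn 6, Marwick 5, Dunmore 1, Brixley 5, Lorne 2, Ivins 3, Ransley 6, Kelby 4, Glenholt 4.
A club with w wins dominates both others in C(w,2) triples; summing gives 15 + 10 + 0 + 10 + 1 + 3 + 15 + 6 + 6 = 66 transitive triples.
Total triples C(9,3) = 84, so cyclic triples = 84 − 66 = 18.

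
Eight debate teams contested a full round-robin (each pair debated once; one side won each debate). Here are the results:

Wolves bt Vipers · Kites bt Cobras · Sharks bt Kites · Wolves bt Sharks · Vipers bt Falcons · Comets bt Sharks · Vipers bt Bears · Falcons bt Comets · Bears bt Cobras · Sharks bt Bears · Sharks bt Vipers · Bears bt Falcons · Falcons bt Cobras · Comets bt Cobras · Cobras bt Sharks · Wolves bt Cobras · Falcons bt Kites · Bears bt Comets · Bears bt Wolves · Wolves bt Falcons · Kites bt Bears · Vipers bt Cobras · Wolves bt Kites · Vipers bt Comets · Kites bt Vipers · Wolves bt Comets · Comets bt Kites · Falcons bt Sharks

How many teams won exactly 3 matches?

Win totals: Bears 4, Wolves 6, Kites 3, Falcons 4, Cobras 1, Vipers 4, Sharks 3, Comets 3.
Exactly 3: Kites, Sharks, Comets — 3 teams.

3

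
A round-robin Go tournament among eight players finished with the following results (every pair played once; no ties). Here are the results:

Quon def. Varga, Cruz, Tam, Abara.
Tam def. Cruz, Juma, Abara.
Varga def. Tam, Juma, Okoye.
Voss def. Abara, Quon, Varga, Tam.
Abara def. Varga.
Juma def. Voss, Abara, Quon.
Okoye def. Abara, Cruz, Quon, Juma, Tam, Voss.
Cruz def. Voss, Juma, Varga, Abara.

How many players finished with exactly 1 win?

Win totals: Tam 3, Quon 4, Abara 1, Voss 4, Cruz 4, Varga 3, Okoye 6, Juma 3.
Exactly 1: Abara — 1 player.

1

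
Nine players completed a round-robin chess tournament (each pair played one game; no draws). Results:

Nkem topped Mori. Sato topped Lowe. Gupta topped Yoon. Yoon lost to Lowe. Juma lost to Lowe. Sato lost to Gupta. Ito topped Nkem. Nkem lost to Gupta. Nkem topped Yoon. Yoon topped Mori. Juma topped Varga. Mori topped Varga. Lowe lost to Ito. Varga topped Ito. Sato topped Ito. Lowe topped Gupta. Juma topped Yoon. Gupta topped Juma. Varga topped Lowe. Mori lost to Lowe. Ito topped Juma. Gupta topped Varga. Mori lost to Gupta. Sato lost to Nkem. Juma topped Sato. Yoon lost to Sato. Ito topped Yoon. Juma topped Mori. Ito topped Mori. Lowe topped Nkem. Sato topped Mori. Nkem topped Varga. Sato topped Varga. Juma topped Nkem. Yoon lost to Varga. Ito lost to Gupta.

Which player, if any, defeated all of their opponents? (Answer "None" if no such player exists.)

Highest win total is Gupta with 7 (out of 8 possible).
Gupta lost to Lowe, so no player went undefeated.

None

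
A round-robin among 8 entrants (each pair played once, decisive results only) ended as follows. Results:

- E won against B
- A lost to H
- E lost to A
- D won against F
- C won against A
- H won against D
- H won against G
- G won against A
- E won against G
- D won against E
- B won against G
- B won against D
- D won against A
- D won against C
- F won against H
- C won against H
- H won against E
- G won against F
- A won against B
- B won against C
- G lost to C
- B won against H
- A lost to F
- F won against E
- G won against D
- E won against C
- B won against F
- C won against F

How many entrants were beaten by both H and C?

H beat: A, D, E, G.
C beat: A, F, G, H.
Both beat: A, G — 2.

2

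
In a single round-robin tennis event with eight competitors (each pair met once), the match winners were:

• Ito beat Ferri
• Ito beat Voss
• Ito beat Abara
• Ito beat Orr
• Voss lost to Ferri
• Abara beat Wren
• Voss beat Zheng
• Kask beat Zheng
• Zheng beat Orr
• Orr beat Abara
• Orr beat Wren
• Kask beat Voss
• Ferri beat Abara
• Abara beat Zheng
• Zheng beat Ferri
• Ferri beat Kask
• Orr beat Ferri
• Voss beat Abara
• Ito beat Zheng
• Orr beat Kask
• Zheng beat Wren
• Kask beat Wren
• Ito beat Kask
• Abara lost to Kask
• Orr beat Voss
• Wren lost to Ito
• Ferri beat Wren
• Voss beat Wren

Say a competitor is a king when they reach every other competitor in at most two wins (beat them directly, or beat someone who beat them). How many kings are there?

1

Kask cannot reach Ito in two steps.
Orr cannot reach Ito in two steps.
Ito reaches everyone (king).
Voss cannot reach Kask, Ito in two steps.
Abara cannot reach Kask, Ito, Voss in two steps.
Ferri cannot reach Orr, Ito in two steps.
Wren cannot reach Kask, Orr, Ito, Voss, Abara, Ferri, Zheng in two steps.
Zheng cannot reach Ito in two steps.
Kings: Ito — 1.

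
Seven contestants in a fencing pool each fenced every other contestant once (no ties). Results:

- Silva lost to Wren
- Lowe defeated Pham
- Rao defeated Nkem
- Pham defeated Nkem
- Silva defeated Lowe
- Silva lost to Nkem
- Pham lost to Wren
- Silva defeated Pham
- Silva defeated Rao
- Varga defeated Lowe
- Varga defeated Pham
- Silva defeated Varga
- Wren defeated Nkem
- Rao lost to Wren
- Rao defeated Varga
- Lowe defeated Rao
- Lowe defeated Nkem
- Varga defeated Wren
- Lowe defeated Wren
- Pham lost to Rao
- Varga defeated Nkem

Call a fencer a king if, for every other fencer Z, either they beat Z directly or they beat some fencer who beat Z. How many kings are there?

5

Varga reaches everyone (king).
Silva reaches everyone (king).
Lowe reaches everyone (king).
Rao reaches everyone (king).
Nkem cannot reach Wren in two steps.
Pham cannot reach Varga, Lowe, Rao, Wren in two steps.
Wren reaches everyone (king).
Kings: Varga, Silva, Lowe, Rao, Wren — 5.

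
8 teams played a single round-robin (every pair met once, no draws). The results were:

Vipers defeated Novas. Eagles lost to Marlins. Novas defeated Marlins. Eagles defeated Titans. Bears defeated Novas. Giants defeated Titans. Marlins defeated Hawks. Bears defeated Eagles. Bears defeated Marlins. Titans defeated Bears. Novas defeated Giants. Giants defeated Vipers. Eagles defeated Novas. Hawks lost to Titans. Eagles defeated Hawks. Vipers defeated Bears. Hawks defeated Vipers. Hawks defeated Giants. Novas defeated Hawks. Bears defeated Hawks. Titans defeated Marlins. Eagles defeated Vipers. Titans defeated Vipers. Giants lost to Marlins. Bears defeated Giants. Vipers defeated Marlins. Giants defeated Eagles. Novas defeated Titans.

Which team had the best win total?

Win totals: Hawks 2, Novas 4, Giants 3, Eagles 4, Vipers 3, Marlins 3, Bears 5, Titans 4.
Bears leads with 5 wins (next highest: 4).

Bears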